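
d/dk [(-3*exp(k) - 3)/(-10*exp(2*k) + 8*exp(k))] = 3*(-5*exp(2*k) - 10*exp(k) + 4)*exp(-k)/(2*(25*exp(2*k) - 40*exp(k) + 16))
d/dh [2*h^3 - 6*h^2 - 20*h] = 6*h^2 - 12*h - 20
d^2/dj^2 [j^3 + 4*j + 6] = 6*j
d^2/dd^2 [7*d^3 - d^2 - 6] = 42*d - 2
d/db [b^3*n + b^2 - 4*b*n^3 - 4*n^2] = 3*b^2*n + 2*b - 4*n^3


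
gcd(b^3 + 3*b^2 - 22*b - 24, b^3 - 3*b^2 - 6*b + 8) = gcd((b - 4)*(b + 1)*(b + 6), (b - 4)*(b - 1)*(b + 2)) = b - 4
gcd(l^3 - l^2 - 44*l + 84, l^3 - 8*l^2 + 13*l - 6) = l - 6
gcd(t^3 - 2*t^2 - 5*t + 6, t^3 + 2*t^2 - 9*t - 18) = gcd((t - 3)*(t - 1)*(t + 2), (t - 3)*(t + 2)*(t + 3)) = t^2 - t - 6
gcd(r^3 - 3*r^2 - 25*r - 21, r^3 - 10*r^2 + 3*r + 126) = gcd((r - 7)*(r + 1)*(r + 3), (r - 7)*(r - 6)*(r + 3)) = r^2 - 4*r - 21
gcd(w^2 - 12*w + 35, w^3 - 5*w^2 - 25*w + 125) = w - 5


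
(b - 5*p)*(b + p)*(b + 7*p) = b^3 + 3*b^2*p - 33*b*p^2 - 35*p^3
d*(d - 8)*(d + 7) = d^3 - d^2 - 56*d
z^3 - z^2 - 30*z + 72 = (z - 4)*(z - 3)*(z + 6)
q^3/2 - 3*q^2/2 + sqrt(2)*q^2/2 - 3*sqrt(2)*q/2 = q*(q/2 + sqrt(2)/2)*(q - 3)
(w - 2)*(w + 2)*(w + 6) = w^3 + 6*w^2 - 4*w - 24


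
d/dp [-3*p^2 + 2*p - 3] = 2 - 6*p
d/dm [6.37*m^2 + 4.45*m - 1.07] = 12.74*m + 4.45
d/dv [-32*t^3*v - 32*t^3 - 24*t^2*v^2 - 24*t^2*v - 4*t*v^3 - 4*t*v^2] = 4*t*(-8*t^2 - 12*t*v - 6*t - 3*v^2 - 2*v)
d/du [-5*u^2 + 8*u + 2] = 8 - 10*u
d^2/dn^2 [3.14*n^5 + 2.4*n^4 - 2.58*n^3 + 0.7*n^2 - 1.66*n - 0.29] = 62.8*n^3 + 28.8*n^2 - 15.48*n + 1.4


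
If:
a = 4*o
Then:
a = 4*o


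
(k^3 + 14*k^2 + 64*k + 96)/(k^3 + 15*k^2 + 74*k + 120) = (k + 4)/(k + 5)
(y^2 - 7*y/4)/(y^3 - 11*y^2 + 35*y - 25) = y*(4*y - 7)/(4*(y^3 - 11*y^2 + 35*y - 25))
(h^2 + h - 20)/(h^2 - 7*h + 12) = (h + 5)/(h - 3)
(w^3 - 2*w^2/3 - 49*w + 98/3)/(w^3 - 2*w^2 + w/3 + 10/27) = 9*(w^2 - 49)/(9*w^2 - 12*w - 5)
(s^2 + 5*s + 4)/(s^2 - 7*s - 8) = (s + 4)/(s - 8)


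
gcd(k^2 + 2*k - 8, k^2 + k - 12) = k + 4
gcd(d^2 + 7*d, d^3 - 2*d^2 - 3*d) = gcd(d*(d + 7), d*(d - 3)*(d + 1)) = d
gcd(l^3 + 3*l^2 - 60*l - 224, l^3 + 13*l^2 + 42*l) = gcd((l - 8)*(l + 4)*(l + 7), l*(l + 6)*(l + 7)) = l + 7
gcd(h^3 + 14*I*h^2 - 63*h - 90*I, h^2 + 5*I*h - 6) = h + 3*I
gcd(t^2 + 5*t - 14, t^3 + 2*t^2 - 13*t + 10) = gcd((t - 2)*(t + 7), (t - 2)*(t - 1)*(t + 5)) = t - 2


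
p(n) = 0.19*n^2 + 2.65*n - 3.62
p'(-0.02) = 2.64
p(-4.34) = -11.54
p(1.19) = -0.20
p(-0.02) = -3.67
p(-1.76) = -7.70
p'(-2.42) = 1.73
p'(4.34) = 4.30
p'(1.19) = 3.10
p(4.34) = 11.46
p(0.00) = -3.62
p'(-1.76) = 1.98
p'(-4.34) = 1.00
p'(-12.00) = -1.91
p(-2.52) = -9.09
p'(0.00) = 2.65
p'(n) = 0.38*n + 2.65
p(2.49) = 4.16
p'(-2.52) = 1.69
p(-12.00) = -8.06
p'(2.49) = 3.60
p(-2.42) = -8.92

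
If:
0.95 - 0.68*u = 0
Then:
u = 1.40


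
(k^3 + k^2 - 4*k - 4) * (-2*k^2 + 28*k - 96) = -2*k^5 + 26*k^4 - 60*k^3 - 200*k^2 + 272*k + 384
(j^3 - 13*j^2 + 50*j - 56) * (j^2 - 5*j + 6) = j^5 - 18*j^4 + 121*j^3 - 384*j^2 + 580*j - 336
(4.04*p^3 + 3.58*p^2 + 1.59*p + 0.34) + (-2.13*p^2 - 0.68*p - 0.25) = 4.04*p^3 + 1.45*p^2 + 0.91*p + 0.09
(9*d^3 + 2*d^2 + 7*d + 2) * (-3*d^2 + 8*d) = -27*d^5 + 66*d^4 - 5*d^3 + 50*d^2 + 16*d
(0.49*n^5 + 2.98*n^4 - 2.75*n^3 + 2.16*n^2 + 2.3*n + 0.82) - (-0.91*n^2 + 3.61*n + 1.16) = 0.49*n^5 + 2.98*n^4 - 2.75*n^3 + 3.07*n^2 - 1.31*n - 0.34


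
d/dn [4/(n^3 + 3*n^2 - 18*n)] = 12*(-n^2 - 2*n + 6)/(n^2*(n^2 + 3*n - 18)^2)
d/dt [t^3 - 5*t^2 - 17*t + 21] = 3*t^2 - 10*t - 17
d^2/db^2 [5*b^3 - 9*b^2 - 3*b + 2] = 30*b - 18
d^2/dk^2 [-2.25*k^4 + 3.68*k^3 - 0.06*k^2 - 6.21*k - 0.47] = -27.0*k^2 + 22.08*k - 0.12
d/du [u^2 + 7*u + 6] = 2*u + 7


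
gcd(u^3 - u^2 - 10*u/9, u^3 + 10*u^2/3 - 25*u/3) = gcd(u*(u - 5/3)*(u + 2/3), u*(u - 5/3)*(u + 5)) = u^2 - 5*u/3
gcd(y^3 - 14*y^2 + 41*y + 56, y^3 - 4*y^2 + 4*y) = 1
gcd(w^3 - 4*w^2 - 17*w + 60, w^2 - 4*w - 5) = w - 5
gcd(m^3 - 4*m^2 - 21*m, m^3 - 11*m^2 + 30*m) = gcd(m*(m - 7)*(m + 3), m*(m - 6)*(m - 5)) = m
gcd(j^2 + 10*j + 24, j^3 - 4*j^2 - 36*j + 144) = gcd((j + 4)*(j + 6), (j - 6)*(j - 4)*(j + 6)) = j + 6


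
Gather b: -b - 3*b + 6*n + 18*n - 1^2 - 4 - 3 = -4*b + 24*n - 8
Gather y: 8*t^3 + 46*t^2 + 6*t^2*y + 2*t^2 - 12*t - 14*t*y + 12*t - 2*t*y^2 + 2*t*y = 8*t^3 + 48*t^2 - 2*t*y^2 + y*(6*t^2 - 12*t)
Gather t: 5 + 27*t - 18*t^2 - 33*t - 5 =-18*t^2 - 6*t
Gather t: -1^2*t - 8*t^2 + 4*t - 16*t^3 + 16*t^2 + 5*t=-16*t^3 + 8*t^2 + 8*t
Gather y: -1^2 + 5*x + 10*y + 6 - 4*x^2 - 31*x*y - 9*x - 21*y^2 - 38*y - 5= -4*x^2 - 4*x - 21*y^2 + y*(-31*x - 28)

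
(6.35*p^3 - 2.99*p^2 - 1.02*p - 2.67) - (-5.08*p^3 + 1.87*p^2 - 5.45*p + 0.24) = 11.43*p^3 - 4.86*p^2 + 4.43*p - 2.91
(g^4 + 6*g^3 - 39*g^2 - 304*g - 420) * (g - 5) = g^5 + g^4 - 69*g^3 - 109*g^2 + 1100*g + 2100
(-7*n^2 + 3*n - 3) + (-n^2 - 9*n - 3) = -8*n^2 - 6*n - 6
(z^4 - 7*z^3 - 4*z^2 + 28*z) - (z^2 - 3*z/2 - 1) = z^4 - 7*z^3 - 5*z^2 + 59*z/2 + 1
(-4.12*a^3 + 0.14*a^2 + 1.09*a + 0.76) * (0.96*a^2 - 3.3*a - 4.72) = -3.9552*a^5 + 13.7304*a^4 + 20.0308*a^3 - 3.5282*a^2 - 7.6528*a - 3.5872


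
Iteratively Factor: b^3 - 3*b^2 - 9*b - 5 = (b + 1)*(b^2 - 4*b - 5) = (b - 5)*(b + 1)*(b + 1)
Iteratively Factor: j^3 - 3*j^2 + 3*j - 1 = (j - 1)*(j^2 - 2*j + 1) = (j - 1)^2*(j - 1)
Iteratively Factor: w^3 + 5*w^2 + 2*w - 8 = (w - 1)*(w^2 + 6*w + 8) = (w - 1)*(w + 2)*(w + 4)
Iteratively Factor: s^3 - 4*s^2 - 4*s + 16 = (s - 2)*(s^2 - 2*s - 8) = (s - 2)*(s + 2)*(s - 4)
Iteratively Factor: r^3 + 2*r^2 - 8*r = (r - 2)*(r^2 + 4*r) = r*(r - 2)*(r + 4)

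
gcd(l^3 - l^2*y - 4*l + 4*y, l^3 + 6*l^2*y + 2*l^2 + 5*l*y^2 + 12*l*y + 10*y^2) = l + 2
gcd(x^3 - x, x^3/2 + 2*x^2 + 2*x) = x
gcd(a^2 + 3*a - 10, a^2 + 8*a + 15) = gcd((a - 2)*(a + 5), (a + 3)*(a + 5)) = a + 5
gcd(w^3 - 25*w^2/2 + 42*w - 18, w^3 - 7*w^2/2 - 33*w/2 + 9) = w^2 - 13*w/2 + 3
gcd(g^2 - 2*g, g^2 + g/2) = g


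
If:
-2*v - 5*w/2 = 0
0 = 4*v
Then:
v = 0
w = 0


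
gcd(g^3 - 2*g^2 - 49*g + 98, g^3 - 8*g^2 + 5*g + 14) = g^2 - 9*g + 14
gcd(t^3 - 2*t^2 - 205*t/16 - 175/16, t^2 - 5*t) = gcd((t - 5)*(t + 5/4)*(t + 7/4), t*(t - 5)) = t - 5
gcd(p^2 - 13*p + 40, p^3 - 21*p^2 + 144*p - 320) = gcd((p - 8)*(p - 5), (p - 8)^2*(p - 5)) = p^2 - 13*p + 40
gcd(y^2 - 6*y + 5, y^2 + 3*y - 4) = y - 1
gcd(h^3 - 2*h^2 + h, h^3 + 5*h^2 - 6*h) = h^2 - h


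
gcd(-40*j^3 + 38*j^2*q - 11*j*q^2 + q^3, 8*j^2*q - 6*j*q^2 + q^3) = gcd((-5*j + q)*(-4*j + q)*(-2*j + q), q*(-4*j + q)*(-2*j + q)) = 8*j^2 - 6*j*q + q^2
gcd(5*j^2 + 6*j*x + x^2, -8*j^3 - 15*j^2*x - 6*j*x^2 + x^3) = j + x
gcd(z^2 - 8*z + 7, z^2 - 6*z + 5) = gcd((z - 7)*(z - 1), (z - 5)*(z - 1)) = z - 1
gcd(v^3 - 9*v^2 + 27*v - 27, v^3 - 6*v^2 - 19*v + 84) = v - 3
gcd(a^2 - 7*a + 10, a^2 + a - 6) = a - 2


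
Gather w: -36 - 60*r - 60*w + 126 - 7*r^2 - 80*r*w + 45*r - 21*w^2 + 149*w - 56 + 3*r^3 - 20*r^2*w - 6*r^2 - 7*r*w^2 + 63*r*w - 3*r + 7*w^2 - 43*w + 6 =3*r^3 - 13*r^2 - 18*r + w^2*(-7*r - 14) + w*(-20*r^2 - 17*r + 46) + 40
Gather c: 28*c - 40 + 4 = 28*c - 36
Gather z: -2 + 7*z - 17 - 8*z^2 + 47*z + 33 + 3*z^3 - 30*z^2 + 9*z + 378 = 3*z^3 - 38*z^2 + 63*z + 392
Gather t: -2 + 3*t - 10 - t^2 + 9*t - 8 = -t^2 + 12*t - 20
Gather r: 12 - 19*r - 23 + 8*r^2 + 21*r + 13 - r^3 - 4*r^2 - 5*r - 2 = -r^3 + 4*r^2 - 3*r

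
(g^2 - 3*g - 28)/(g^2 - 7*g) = (g + 4)/g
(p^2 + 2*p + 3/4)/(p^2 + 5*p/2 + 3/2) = (p + 1/2)/(p + 1)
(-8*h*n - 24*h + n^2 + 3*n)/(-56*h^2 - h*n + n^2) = (n + 3)/(7*h + n)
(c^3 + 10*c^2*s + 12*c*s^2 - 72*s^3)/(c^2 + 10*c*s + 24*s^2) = (c^2 + 4*c*s - 12*s^2)/(c + 4*s)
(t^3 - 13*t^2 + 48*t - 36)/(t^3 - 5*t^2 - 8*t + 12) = (t - 6)/(t + 2)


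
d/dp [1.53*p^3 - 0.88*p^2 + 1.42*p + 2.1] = 4.59*p^2 - 1.76*p + 1.42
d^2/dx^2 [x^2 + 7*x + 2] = 2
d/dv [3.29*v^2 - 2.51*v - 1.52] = 6.58*v - 2.51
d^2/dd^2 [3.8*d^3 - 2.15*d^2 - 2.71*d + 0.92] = 22.8*d - 4.3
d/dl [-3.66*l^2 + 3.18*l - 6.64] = 3.18 - 7.32*l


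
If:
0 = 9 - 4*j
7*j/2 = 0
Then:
No Solution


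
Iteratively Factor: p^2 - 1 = (p + 1)*(p - 1)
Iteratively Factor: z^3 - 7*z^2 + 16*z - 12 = (z - 2)*(z^2 - 5*z + 6) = (z - 3)*(z - 2)*(z - 2)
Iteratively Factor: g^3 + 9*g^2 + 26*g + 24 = (g + 4)*(g^2 + 5*g + 6) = (g + 3)*(g + 4)*(g + 2)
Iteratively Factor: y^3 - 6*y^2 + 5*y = (y)*(y^2 - 6*y + 5) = y*(y - 5)*(y - 1)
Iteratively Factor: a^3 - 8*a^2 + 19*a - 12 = (a - 3)*(a^2 - 5*a + 4) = (a - 3)*(a - 1)*(a - 4)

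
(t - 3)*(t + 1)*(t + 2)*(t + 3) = t^4 + 3*t^3 - 7*t^2 - 27*t - 18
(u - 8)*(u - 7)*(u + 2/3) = u^3 - 43*u^2/3 + 46*u + 112/3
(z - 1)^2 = z^2 - 2*z + 1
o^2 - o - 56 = (o - 8)*(o + 7)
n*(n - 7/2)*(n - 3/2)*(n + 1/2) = n^4 - 9*n^3/2 + 11*n^2/4 + 21*n/8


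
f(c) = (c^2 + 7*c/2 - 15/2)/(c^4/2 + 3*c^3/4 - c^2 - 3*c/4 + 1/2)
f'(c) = (2*c + 7/2)/(c^4/2 + 3*c^3/4 - c^2 - 3*c/4 + 1/2) + (c^2 + 7*c/2 - 15/2)*(-2*c^3 - 9*c^2/4 + 2*c + 3/4)/(c^4/2 + 3*c^3/4 - c^2 - 3*c/4 + 1/2)^2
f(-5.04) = 0.00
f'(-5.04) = -0.03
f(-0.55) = -17.18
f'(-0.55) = 27.10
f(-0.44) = -14.96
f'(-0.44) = 14.43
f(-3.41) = -0.27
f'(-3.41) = -0.54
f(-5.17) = 0.00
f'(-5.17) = -0.03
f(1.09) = -14.56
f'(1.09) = 231.29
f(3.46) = 0.19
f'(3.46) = -0.10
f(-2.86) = -0.90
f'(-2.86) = -2.24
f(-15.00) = 0.01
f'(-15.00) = 0.00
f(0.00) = -15.00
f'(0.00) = -15.50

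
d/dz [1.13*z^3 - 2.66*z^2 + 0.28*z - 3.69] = 3.39*z^2 - 5.32*z + 0.28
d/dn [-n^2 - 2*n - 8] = -2*n - 2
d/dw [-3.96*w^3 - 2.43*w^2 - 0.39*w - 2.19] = -11.88*w^2 - 4.86*w - 0.39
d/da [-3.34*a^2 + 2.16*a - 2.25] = 2.16 - 6.68*a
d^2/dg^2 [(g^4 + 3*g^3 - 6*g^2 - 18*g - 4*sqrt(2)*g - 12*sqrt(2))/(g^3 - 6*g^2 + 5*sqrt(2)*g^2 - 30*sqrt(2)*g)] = 2*(-45*sqrt(2)*g^6 + 98*g^6 - 954*g^5 + 798*sqrt(2)*g^5 - 810*sqrt(2)*g^4 + 5604*g^4 + 1332*g^3 + 1852*sqrt(2)*g^3 - 3096*sqrt(2)*g^2 + 6480*g^2 - 12960*g + 10800*sqrt(2)*g - 21600*sqrt(2))/(g^3*(g^6 - 18*g^5 + 15*sqrt(2)*g^5 - 270*sqrt(2)*g^4 + 258*g^4 - 2916*g^3 + 1870*sqrt(2)*g^3 - 7740*sqrt(2)*g^2 + 16200*g^2 - 32400*g + 27000*sqrt(2)*g - 54000*sqrt(2)))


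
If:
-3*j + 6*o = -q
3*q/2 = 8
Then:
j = 2*o + 16/9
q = 16/3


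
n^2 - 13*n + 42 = (n - 7)*(n - 6)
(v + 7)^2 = v^2 + 14*v + 49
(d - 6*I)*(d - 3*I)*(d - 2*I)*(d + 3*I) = d^4 - 8*I*d^3 - 3*d^2 - 72*I*d - 108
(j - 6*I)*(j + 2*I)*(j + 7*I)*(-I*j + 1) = -I*j^4 + 4*j^3 - 37*I*j^2 + 124*j + 84*I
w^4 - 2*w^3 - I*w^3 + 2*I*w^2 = w^2*(w - 2)*(w - I)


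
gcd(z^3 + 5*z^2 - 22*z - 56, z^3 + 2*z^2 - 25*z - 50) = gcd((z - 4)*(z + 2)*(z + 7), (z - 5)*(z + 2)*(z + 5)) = z + 2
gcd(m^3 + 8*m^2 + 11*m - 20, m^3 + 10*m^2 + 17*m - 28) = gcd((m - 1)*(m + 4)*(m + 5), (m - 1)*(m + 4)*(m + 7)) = m^2 + 3*m - 4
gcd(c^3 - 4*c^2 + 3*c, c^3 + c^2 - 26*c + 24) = c - 1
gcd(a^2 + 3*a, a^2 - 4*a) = a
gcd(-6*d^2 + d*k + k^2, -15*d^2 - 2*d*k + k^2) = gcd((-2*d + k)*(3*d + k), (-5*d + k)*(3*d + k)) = 3*d + k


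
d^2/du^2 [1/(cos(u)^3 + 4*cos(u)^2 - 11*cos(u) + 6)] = (-9*sin(u)^4 + 163*sin(u)^2 - 49*cos(u)/2 - 31*cos(3*u)/2 + 40)/((cos(u) - 1)^4*(cos(u) + 6)^3)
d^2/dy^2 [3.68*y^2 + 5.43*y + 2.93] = 7.36000000000000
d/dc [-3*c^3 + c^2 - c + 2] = -9*c^2 + 2*c - 1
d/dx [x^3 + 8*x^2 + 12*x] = 3*x^2 + 16*x + 12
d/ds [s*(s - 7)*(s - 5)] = 3*s^2 - 24*s + 35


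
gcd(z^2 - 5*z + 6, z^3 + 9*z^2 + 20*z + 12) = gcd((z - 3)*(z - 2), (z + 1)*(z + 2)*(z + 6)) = 1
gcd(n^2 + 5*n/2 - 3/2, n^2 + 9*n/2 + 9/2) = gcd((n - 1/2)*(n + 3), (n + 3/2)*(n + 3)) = n + 3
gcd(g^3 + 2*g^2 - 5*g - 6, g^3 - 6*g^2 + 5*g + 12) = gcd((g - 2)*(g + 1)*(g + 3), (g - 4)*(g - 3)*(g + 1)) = g + 1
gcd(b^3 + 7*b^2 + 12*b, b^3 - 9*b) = b^2 + 3*b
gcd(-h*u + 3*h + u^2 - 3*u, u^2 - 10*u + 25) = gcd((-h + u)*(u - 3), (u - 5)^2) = 1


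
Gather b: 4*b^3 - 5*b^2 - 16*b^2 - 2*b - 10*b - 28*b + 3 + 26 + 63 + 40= 4*b^3 - 21*b^2 - 40*b + 132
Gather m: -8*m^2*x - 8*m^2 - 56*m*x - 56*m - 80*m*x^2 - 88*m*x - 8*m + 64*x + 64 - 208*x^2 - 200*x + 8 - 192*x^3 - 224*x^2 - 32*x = m^2*(-8*x - 8) + m*(-80*x^2 - 144*x - 64) - 192*x^3 - 432*x^2 - 168*x + 72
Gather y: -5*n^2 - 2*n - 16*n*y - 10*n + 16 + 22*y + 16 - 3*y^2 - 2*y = -5*n^2 - 12*n - 3*y^2 + y*(20 - 16*n) + 32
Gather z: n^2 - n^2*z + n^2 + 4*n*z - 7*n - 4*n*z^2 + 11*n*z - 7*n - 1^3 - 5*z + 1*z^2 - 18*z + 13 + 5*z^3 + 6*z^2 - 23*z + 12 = 2*n^2 - 14*n + 5*z^3 + z^2*(7 - 4*n) + z*(-n^2 + 15*n - 46) + 24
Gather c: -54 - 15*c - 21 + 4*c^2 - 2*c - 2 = 4*c^2 - 17*c - 77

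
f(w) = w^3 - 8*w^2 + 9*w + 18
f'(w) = 3*w^2 - 16*w + 9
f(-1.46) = -15.30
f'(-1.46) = 38.75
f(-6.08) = -557.21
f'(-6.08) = 217.18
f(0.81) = 20.57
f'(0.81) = -1.99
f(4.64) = -12.58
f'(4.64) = -0.65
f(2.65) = 4.28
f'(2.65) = -12.33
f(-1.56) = -19.31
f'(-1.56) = 41.26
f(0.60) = 20.74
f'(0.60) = 0.48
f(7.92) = 84.26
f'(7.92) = 70.46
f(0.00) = 18.00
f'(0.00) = 9.00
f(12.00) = 702.00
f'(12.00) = 249.00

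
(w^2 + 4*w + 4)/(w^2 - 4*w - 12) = (w + 2)/(w - 6)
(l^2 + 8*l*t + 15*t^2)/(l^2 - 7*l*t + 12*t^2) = (l^2 + 8*l*t + 15*t^2)/(l^2 - 7*l*t + 12*t^2)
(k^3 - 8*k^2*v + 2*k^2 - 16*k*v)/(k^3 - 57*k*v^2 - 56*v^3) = k*(k + 2)/(k^2 + 8*k*v + 7*v^2)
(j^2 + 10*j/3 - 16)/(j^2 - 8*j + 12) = (j^2 + 10*j/3 - 16)/(j^2 - 8*j + 12)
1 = 1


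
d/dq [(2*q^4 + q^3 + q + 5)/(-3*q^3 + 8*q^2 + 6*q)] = (-6*q^6 + 32*q^5 + 44*q^4 + 18*q^3 + 37*q^2 - 80*q - 30)/(q^2*(9*q^4 - 48*q^3 + 28*q^2 + 96*q + 36))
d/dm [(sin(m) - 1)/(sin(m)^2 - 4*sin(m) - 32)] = (2*sin(m) + cos(m)^2 - 37)*cos(m)/((sin(m) - 8)^2*(sin(m) + 4)^2)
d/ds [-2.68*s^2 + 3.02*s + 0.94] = 3.02 - 5.36*s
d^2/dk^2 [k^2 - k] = 2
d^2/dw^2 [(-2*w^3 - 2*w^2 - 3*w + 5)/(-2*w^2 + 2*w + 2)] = (9*w^3 - 3*w^2 + 30*w - 11)/(w^6 - 3*w^5 + 5*w^3 - 3*w - 1)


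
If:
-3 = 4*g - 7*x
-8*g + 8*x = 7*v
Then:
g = 7*x/4 - 3/4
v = 6/7 - 6*x/7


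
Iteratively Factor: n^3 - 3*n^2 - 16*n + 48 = (n + 4)*(n^2 - 7*n + 12) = (n - 3)*(n + 4)*(n - 4)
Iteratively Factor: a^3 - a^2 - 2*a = (a)*(a^2 - a - 2) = a*(a - 2)*(a + 1)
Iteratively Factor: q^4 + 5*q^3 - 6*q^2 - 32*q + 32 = (q - 2)*(q^3 + 7*q^2 + 8*q - 16) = (q - 2)*(q - 1)*(q^2 + 8*q + 16) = (q - 2)*(q - 1)*(q + 4)*(q + 4)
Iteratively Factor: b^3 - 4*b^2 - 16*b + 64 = (b - 4)*(b^2 - 16) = (b - 4)*(b + 4)*(b - 4)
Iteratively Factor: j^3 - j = (j - 1)*(j^2 + j) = (j - 1)*(j + 1)*(j)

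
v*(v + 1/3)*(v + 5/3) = v^3 + 2*v^2 + 5*v/9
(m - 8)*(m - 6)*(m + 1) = m^3 - 13*m^2 + 34*m + 48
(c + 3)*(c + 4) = c^2 + 7*c + 12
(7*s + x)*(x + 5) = 7*s*x + 35*s + x^2 + 5*x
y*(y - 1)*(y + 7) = y^3 + 6*y^2 - 7*y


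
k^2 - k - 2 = (k - 2)*(k + 1)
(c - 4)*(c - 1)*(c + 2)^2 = c^4 - c^3 - 12*c^2 - 4*c + 16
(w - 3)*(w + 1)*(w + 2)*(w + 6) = w^4 + 6*w^3 - 7*w^2 - 48*w - 36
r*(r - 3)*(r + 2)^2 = r^4 + r^3 - 8*r^2 - 12*r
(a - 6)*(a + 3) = a^2 - 3*a - 18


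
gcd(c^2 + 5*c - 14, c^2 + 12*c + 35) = c + 7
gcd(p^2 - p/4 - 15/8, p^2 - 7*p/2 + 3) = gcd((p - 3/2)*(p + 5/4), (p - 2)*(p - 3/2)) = p - 3/2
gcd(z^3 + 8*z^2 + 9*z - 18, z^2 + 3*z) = z + 3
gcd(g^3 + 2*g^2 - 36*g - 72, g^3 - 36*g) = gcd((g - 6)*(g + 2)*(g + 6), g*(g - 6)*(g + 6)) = g^2 - 36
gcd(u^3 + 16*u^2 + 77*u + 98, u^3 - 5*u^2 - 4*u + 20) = u + 2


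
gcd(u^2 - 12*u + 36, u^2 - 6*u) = u - 6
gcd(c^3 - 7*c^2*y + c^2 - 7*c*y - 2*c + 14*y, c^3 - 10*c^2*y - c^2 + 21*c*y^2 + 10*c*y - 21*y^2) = -c^2 + 7*c*y + c - 7*y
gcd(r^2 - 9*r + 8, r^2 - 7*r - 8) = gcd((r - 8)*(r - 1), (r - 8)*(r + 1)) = r - 8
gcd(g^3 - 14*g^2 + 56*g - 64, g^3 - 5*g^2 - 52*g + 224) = g^2 - 12*g + 32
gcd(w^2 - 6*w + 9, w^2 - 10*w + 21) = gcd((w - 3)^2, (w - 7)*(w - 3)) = w - 3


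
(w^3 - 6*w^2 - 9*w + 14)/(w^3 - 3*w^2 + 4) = (w^3 - 6*w^2 - 9*w + 14)/(w^3 - 3*w^2 + 4)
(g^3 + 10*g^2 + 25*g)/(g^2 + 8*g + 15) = g*(g + 5)/(g + 3)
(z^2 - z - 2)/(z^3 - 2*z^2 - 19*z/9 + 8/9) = 9*(z - 2)/(9*z^2 - 27*z + 8)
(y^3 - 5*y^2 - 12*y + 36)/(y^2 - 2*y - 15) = (y^2 - 8*y + 12)/(y - 5)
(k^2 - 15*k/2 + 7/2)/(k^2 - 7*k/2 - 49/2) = (2*k - 1)/(2*k + 7)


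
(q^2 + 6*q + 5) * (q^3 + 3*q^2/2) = q^5 + 15*q^4/2 + 14*q^3 + 15*q^2/2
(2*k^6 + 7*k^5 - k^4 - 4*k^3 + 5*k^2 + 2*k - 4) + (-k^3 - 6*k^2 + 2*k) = 2*k^6 + 7*k^5 - k^4 - 5*k^3 - k^2 + 4*k - 4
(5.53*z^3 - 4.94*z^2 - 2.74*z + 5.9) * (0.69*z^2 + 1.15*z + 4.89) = 3.8157*z^5 + 2.9509*z^4 + 19.4701*z^3 - 23.2366*z^2 - 6.6136*z + 28.851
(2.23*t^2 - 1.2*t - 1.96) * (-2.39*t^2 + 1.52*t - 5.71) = -5.3297*t^4 + 6.2576*t^3 - 9.8729*t^2 + 3.8728*t + 11.1916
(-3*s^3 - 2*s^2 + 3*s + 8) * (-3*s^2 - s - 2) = 9*s^5 + 9*s^4 - s^3 - 23*s^2 - 14*s - 16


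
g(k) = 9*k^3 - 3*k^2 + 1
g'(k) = 27*k^2 - 6*k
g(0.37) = 1.05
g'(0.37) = 1.48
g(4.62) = 824.47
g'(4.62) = 548.58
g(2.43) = 112.43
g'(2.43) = 144.85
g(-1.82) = -63.19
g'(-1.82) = 100.35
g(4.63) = 829.96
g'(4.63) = 551.02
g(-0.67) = -3.05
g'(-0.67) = 16.14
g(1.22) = 12.88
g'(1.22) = 32.87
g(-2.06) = -90.41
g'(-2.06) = 126.94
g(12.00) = 15121.00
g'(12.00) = 3816.00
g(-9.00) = -6803.00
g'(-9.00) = 2241.00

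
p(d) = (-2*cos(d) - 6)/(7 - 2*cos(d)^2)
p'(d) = 2*sin(d)/(7 - 2*cos(d)^2) - 4*(-2*cos(d) - 6)*sin(d)*cos(d)/(7 - 2*cos(d)^2)^2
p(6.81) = -1.40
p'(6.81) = 0.63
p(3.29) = -0.80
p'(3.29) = 0.03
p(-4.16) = -0.77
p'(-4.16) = 0.05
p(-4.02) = -0.76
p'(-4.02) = 0.01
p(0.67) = -1.31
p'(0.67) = 0.66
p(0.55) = -1.39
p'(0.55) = 0.63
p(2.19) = -0.76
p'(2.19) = 0.03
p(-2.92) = -0.79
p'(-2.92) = 0.05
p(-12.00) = -1.38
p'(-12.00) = 0.64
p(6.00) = -1.54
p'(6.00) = -0.43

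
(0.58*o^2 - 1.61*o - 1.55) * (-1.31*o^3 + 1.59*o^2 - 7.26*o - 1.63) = -0.7598*o^5 + 3.0313*o^4 - 4.7402*o^3 + 8.2787*o^2 + 13.8773*o + 2.5265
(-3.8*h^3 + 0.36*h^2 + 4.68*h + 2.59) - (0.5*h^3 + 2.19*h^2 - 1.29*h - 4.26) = -4.3*h^3 - 1.83*h^2 + 5.97*h + 6.85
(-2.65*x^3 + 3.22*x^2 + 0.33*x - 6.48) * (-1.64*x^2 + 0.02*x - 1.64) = 4.346*x^5 - 5.3338*x^4 + 3.8692*x^3 + 5.353*x^2 - 0.6708*x + 10.6272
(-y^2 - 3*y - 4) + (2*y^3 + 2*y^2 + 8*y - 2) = 2*y^3 + y^2 + 5*y - 6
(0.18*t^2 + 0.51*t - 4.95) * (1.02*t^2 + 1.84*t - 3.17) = 0.1836*t^4 + 0.8514*t^3 - 4.6812*t^2 - 10.7247*t + 15.6915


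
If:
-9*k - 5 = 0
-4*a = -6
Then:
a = 3/2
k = -5/9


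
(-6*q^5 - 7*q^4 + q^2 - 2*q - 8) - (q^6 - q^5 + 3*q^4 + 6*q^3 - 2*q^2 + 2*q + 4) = -q^6 - 5*q^5 - 10*q^4 - 6*q^3 + 3*q^2 - 4*q - 12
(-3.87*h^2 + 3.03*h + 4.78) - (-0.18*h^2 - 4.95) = -3.69*h^2 + 3.03*h + 9.73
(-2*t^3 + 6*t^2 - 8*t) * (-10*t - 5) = 20*t^4 - 50*t^3 + 50*t^2 + 40*t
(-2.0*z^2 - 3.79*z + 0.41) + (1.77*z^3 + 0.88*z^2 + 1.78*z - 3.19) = 1.77*z^3 - 1.12*z^2 - 2.01*z - 2.78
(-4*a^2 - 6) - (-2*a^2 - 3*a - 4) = -2*a^2 + 3*a - 2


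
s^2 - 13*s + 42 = (s - 7)*(s - 6)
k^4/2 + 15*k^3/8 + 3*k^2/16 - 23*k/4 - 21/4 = (k/2 + 1)*(k - 7/4)*(k + 3/2)*(k + 2)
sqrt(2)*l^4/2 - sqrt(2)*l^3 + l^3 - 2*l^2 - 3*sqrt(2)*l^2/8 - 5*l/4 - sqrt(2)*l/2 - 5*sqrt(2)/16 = (l - 5/2)*(l + 1/2)*(l + sqrt(2)/2)*(sqrt(2)*l/2 + 1/2)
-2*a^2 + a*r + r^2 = (-a + r)*(2*a + r)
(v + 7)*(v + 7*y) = v^2 + 7*v*y + 7*v + 49*y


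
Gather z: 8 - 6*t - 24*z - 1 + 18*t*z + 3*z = -6*t + z*(18*t - 21) + 7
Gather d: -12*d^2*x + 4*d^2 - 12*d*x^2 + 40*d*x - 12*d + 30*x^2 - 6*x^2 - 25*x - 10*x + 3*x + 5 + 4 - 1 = d^2*(4 - 12*x) + d*(-12*x^2 + 40*x - 12) + 24*x^2 - 32*x + 8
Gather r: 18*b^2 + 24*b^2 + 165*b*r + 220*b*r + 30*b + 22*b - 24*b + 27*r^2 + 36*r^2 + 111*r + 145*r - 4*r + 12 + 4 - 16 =42*b^2 + 28*b + 63*r^2 + r*(385*b + 252)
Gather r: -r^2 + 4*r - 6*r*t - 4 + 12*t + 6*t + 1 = -r^2 + r*(4 - 6*t) + 18*t - 3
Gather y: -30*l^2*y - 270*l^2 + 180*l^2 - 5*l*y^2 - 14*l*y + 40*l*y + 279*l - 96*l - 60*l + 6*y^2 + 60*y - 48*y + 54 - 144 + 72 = -90*l^2 + 123*l + y^2*(6 - 5*l) + y*(-30*l^2 + 26*l + 12) - 18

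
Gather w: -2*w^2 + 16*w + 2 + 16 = -2*w^2 + 16*w + 18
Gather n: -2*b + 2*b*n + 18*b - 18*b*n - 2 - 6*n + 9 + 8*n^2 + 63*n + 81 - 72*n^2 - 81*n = 16*b - 64*n^2 + n*(-16*b - 24) + 88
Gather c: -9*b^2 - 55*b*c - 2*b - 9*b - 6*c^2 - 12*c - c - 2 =-9*b^2 - 11*b - 6*c^2 + c*(-55*b - 13) - 2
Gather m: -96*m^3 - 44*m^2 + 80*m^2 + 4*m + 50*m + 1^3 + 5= -96*m^3 + 36*m^2 + 54*m + 6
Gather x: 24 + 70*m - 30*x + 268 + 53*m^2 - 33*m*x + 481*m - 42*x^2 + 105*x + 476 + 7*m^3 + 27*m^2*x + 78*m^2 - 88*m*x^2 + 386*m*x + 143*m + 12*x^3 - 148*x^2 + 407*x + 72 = 7*m^3 + 131*m^2 + 694*m + 12*x^3 + x^2*(-88*m - 190) + x*(27*m^2 + 353*m + 482) + 840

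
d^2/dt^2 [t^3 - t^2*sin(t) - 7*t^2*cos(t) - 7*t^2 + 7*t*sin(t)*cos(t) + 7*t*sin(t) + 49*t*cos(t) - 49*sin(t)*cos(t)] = t^2*sin(t) + 7*t^2*cos(t) + 21*t*sin(t) - 14*t*sin(2*t) - 53*t*cos(t) + 6*t - 100*sin(t) + 98*sin(2*t) + 14*cos(2*t) - 14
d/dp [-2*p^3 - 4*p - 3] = -6*p^2 - 4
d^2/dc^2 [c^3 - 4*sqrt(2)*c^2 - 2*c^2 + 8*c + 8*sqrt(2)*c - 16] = 6*c - 8*sqrt(2) - 4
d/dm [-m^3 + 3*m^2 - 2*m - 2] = -3*m^2 + 6*m - 2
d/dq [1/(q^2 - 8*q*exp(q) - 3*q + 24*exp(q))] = (8*q*exp(q) - 2*q - 16*exp(q) + 3)/(q^2 - 8*q*exp(q) - 3*q + 24*exp(q))^2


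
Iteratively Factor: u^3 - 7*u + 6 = (u + 3)*(u^2 - 3*u + 2) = (u - 1)*(u + 3)*(u - 2)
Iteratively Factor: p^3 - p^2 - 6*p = (p - 3)*(p^2 + 2*p) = p*(p - 3)*(p + 2)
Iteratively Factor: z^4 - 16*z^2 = (z + 4)*(z^3 - 4*z^2) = (z - 4)*(z + 4)*(z^2) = z*(z - 4)*(z + 4)*(z)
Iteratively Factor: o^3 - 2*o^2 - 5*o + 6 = (o + 2)*(o^2 - 4*o + 3) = (o - 1)*(o + 2)*(o - 3)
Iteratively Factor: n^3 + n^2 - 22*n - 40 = (n + 4)*(n^2 - 3*n - 10) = (n + 2)*(n + 4)*(n - 5)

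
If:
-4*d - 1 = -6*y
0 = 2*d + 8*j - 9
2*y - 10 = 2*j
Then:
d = 13/2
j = -1/2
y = 9/2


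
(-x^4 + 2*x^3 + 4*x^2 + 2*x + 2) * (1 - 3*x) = 3*x^5 - 7*x^4 - 10*x^3 - 2*x^2 - 4*x + 2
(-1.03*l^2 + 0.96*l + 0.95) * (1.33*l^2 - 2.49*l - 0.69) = -1.3699*l^4 + 3.8415*l^3 - 0.4162*l^2 - 3.0279*l - 0.6555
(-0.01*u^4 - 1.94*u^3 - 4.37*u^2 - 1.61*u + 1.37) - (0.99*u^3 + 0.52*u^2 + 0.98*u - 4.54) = -0.01*u^4 - 2.93*u^3 - 4.89*u^2 - 2.59*u + 5.91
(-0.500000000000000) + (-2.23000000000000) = -2.73000000000000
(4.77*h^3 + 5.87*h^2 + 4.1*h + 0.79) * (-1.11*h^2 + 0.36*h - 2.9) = -5.2947*h^5 - 4.7985*h^4 - 16.2708*h^3 - 16.4239*h^2 - 11.6056*h - 2.291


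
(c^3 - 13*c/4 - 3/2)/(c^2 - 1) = (4*c^3 - 13*c - 6)/(4*(c^2 - 1))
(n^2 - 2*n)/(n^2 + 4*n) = (n - 2)/(n + 4)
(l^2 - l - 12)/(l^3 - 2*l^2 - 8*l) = (l + 3)/(l*(l + 2))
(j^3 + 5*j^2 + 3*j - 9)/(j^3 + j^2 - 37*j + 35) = (j^2 + 6*j + 9)/(j^2 + 2*j - 35)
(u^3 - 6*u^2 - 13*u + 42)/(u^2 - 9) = (u^2 - 9*u + 14)/(u - 3)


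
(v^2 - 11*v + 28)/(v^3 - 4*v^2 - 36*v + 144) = (v - 7)/(v^2 - 36)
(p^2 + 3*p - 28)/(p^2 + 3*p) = (p^2 + 3*p - 28)/(p*(p + 3))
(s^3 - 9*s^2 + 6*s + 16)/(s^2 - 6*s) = (s^3 - 9*s^2 + 6*s + 16)/(s*(s - 6))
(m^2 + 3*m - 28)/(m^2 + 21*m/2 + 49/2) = 2*(m - 4)/(2*m + 7)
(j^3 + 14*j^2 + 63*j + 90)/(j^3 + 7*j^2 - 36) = (j + 5)/(j - 2)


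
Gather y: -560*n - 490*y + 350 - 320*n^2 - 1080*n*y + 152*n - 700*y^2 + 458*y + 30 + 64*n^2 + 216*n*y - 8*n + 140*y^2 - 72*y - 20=-256*n^2 - 416*n - 560*y^2 + y*(-864*n - 104) + 360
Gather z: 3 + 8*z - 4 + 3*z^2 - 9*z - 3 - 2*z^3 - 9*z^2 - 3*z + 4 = -2*z^3 - 6*z^2 - 4*z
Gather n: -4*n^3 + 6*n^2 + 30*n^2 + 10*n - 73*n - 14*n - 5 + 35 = -4*n^3 + 36*n^2 - 77*n + 30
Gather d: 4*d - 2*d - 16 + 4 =2*d - 12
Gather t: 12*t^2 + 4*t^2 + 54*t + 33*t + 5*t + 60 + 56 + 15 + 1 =16*t^2 + 92*t + 132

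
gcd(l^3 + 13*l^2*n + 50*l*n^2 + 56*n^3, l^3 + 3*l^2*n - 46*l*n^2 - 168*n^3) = l + 4*n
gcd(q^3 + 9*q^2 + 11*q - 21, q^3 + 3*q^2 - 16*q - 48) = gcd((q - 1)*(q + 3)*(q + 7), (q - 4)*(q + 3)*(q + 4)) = q + 3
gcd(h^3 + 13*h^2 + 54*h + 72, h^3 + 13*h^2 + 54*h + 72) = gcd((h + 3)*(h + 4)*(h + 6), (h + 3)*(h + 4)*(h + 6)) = h^3 + 13*h^2 + 54*h + 72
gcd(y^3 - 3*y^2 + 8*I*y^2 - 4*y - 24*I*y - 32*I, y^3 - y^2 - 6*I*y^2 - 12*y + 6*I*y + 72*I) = y - 4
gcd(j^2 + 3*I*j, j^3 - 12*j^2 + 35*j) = j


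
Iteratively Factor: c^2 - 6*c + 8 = (c - 4)*(c - 2)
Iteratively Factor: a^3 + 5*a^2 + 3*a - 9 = (a + 3)*(a^2 + 2*a - 3) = (a + 3)^2*(a - 1)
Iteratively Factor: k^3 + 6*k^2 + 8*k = (k)*(k^2 + 6*k + 8) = k*(k + 2)*(k + 4)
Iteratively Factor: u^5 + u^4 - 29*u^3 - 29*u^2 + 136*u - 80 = (u - 1)*(u^4 + 2*u^3 - 27*u^2 - 56*u + 80) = (u - 1)^2*(u^3 + 3*u^2 - 24*u - 80) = (u - 1)^2*(u + 4)*(u^2 - u - 20) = (u - 1)^2*(u + 4)^2*(u - 5)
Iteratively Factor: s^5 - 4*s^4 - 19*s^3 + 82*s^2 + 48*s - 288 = (s + 2)*(s^4 - 6*s^3 - 7*s^2 + 96*s - 144) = (s - 3)*(s + 2)*(s^3 - 3*s^2 - 16*s + 48) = (s - 3)^2*(s + 2)*(s^2 - 16) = (s - 4)*(s - 3)^2*(s + 2)*(s + 4)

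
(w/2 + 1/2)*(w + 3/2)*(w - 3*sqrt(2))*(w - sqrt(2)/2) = w^4/2 - 7*sqrt(2)*w^3/4 + 5*w^3/4 - 35*sqrt(2)*w^2/8 + 9*w^2/4 - 21*sqrt(2)*w/8 + 15*w/4 + 9/4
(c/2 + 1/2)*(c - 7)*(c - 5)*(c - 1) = c^4/2 - 6*c^3 + 17*c^2 + 6*c - 35/2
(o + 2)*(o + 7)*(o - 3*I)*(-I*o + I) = -I*o^4 - 3*o^3 - 8*I*o^3 - 24*o^2 - 5*I*o^2 - 15*o + 14*I*o + 42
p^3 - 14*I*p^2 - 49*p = p*(p - 7*I)^2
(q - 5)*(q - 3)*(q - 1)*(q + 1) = q^4 - 8*q^3 + 14*q^2 + 8*q - 15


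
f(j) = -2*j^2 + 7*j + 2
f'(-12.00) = 55.00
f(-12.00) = -370.00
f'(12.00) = -41.00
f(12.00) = -202.00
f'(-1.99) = 14.96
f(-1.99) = -19.85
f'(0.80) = 3.80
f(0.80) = 6.32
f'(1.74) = 0.04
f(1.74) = 8.12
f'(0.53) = 4.88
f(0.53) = 5.15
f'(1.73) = 0.08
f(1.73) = 8.12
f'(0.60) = 4.60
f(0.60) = 5.48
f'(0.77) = 3.92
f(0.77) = 6.20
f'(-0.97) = 10.88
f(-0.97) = -6.67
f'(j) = 7 - 4*j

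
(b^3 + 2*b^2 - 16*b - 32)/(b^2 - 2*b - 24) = (b^2 - 2*b - 8)/(b - 6)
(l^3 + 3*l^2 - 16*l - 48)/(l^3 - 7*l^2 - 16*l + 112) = (l + 3)/(l - 7)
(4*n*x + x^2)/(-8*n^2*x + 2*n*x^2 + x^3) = 1/(-2*n + x)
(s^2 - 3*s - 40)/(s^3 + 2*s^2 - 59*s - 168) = (s + 5)/(s^2 + 10*s + 21)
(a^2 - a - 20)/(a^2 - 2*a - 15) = (a + 4)/(a + 3)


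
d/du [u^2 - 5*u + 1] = 2*u - 5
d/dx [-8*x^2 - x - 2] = -16*x - 1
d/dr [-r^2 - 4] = -2*r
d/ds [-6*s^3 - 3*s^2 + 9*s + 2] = -18*s^2 - 6*s + 9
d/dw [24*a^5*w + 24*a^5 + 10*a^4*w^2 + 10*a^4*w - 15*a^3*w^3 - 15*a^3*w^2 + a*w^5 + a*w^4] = a*(24*a^4 + 20*a^3*w + 10*a^3 - 45*a^2*w^2 - 30*a^2*w + 5*w^4 + 4*w^3)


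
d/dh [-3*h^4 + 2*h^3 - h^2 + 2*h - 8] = -12*h^3 + 6*h^2 - 2*h + 2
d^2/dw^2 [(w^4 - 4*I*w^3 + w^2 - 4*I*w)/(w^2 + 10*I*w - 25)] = 2*(w^4 + 20*I*w^3 - 150*w^2 + 286*I*w - 65)/(w^4 + 20*I*w^3 - 150*w^2 - 500*I*w + 625)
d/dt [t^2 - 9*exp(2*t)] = 2*t - 18*exp(2*t)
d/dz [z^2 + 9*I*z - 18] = 2*z + 9*I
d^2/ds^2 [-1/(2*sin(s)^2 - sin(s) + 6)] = (16*sin(s)^4 - 6*sin(s)^3 - 71*sin(s)^2 + 18*sin(s) + 22)/(-sin(s) - cos(2*s) + 7)^3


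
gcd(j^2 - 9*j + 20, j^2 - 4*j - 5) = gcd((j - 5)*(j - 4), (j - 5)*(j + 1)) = j - 5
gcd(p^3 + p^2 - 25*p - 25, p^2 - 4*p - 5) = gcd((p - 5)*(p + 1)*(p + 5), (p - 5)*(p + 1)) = p^2 - 4*p - 5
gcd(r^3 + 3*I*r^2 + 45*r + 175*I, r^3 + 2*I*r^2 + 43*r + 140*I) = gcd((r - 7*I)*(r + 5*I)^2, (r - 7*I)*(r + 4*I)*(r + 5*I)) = r^2 - 2*I*r + 35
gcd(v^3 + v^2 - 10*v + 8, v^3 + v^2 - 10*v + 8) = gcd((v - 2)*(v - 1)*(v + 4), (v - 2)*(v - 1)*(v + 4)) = v^3 + v^2 - 10*v + 8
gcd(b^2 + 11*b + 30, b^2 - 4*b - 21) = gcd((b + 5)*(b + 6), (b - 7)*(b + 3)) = 1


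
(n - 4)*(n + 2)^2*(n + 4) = n^4 + 4*n^3 - 12*n^2 - 64*n - 64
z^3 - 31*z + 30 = (z - 5)*(z - 1)*(z + 6)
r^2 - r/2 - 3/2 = (r - 3/2)*(r + 1)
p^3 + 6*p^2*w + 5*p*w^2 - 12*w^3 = (p - w)*(p + 3*w)*(p + 4*w)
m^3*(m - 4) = m^4 - 4*m^3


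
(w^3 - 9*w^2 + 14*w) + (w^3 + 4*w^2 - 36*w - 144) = 2*w^3 - 5*w^2 - 22*w - 144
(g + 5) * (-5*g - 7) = -5*g^2 - 32*g - 35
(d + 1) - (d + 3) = -2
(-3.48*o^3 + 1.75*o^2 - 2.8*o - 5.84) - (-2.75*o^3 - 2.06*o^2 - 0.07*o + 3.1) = -0.73*o^3 + 3.81*o^2 - 2.73*o - 8.94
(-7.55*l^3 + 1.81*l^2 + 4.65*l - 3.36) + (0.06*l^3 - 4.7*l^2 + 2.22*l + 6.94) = -7.49*l^3 - 2.89*l^2 + 6.87*l + 3.58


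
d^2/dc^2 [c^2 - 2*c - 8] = 2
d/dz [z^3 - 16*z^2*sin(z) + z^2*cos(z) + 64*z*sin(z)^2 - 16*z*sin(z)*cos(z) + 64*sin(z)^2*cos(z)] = -z^2*sin(z) - 16*z^2*cos(z) + 3*z^2 + 32*z*sin(z)^2 + 128*z*sin(z)*cos(z) - 32*z*sin(z) + 2*z*cos(z) - 16*z - 192*sin(z)^3 + 64*sin(z)^2 - 16*sin(z)*cos(z) + 128*sin(z)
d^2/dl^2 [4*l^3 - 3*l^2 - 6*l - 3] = 24*l - 6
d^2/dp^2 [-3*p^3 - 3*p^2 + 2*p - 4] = -18*p - 6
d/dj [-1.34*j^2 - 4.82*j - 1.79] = -2.68*j - 4.82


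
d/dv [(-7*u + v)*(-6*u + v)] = -13*u + 2*v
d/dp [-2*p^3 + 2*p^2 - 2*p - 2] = -6*p^2 + 4*p - 2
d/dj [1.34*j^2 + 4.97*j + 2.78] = 2.68*j + 4.97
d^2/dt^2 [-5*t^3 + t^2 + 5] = 2 - 30*t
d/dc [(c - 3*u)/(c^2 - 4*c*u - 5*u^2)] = (c^2 - 4*c*u - 5*u^2 - 2*(c - 3*u)*(c - 2*u))/(-c^2 + 4*c*u + 5*u^2)^2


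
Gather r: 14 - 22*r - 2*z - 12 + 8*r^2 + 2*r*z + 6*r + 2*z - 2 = 8*r^2 + r*(2*z - 16)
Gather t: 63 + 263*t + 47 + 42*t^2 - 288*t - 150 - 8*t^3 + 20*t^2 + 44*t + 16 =-8*t^3 + 62*t^2 + 19*t - 24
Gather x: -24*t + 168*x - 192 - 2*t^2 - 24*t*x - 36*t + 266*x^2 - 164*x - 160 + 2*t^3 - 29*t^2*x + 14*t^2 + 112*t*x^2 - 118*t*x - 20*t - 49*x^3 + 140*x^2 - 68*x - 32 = 2*t^3 + 12*t^2 - 80*t - 49*x^3 + x^2*(112*t + 406) + x*(-29*t^2 - 142*t - 64) - 384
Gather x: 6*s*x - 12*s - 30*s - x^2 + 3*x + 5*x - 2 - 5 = -42*s - x^2 + x*(6*s + 8) - 7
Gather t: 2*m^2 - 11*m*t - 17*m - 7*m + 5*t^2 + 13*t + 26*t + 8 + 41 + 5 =2*m^2 - 24*m + 5*t^2 + t*(39 - 11*m) + 54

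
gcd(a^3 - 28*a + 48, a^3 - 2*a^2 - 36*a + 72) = a^2 + 4*a - 12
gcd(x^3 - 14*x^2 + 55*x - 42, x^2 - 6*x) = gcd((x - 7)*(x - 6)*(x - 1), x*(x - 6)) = x - 6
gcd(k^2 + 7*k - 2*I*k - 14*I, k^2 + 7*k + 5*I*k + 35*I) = k + 7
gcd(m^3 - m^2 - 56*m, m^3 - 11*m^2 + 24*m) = m^2 - 8*m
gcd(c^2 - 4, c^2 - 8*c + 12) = c - 2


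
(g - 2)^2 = g^2 - 4*g + 4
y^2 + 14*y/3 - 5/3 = (y - 1/3)*(y + 5)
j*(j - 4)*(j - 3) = j^3 - 7*j^2 + 12*j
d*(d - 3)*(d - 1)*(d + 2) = d^4 - 2*d^3 - 5*d^2 + 6*d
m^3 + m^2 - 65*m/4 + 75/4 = (m - 5/2)*(m - 3/2)*(m + 5)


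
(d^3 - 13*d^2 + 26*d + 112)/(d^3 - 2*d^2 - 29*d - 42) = (d - 8)/(d + 3)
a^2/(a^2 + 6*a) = a/(a + 6)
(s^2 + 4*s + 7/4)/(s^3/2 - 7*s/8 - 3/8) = 2*(2*s + 7)/(2*s^2 - s - 3)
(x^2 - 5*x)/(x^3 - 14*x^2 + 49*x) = (x - 5)/(x^2 - 14*x + 49)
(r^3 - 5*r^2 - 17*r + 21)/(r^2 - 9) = (r^2 - 8*r + 7)/(r - 3)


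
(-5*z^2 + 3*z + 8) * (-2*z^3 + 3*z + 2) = 10*z^5 - 6*z^4 - 31*z^3 - z^2 + 30*z + 16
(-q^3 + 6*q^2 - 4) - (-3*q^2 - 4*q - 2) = -q^3 + 9*q^2 + 4*q - 2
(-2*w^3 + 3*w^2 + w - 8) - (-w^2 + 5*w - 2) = -2*w^3 + 4*w^2 - 4*w - 6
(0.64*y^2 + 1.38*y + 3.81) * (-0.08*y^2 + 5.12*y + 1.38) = -0.0512*y^4 + 3.1664*y^3 + 7.644*y^2 + 21.4116*y + 5.2578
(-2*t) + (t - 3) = -t - 3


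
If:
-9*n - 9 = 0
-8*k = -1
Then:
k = 1/8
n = -1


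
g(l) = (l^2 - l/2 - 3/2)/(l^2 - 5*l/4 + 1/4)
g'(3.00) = 0.06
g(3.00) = 1.09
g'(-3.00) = -0.11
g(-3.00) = 0.69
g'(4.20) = -0.00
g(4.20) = 1.11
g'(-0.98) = -1.04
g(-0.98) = -0.02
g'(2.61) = 0.14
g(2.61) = 1.05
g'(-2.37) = -0.19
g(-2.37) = 0.60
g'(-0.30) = -6.10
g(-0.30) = -1.76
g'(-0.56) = -2.63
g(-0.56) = -0.72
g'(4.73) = -0.01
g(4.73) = 1.11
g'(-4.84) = -0.04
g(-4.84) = 0.82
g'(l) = (5/4 - 2*l)*(l^2 - l/2 - 3/2)/(l^2 - 5*l/4 + 1/4)^2 + (2*l - 1/2)/(l^2 - 5*l/4 + 1/4)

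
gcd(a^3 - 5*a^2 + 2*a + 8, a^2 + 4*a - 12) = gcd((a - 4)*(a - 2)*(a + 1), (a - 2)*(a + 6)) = a - 2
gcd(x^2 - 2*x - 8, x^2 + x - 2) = x + 2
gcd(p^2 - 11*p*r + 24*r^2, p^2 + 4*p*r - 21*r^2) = p - 3*r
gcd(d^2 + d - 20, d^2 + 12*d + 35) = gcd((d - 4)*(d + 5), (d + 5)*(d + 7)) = d + 5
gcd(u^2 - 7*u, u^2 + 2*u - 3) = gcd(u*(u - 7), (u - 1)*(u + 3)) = 1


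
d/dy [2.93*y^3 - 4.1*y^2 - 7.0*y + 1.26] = 8.79*y^2 - 8.2*y - 7.0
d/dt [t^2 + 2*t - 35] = 2*t + 2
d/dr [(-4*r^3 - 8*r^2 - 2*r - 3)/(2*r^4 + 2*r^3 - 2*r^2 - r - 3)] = (8*r^6 + 32*r^5 + 36*r^4 + 40*r^3 + 58*r^2 + 36*r + 3)/(4*r^8 + 8*r^7 - 4*r^6 - 12*r^5 - 12*r^4 - 8*r^3 + 13*r^2 + 6*r + 9)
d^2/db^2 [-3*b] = 0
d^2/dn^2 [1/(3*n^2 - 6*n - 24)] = 2*(n^2 - 2*n - 4*(n - 1)^2 - 8)/(3*(-n^2 + 2*n + 8)^3)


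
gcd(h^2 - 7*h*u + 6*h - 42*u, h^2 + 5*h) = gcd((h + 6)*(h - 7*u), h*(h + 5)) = 1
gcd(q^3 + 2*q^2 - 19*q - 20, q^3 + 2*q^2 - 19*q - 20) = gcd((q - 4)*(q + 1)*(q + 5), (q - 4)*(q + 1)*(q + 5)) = q^3 + 2*q^2 - 19*q - 20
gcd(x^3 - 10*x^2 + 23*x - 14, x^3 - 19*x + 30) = x - 2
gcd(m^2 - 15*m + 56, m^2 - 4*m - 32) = m - 8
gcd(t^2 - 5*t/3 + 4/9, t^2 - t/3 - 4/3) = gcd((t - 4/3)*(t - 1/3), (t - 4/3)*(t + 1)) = t - 4/3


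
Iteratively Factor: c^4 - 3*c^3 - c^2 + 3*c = (c + 1)*(c^3 - 4*c^2 + 3*c) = (c - 1)*(c + 1)*(c^2 - 3*c) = c*(c - 1)*(c + 1)*(c - 3)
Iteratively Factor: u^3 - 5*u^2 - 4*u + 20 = (u + 2)*(u^2 - 7*u + 10) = (u - 5)*(u + 2)*(u - 2)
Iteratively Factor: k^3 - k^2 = (k)*(k^2 - k) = k^2*(k - 1)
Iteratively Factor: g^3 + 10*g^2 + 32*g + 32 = (g + 2)*(g^2 + 8*g + 16) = (g + 2)*(g + 4)*(g + 4)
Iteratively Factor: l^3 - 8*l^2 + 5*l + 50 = (l - 5)*(l^2 - 3*l - 10) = (l - 5)*(l + 2)*(l - 5)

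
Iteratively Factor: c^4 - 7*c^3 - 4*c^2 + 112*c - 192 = (c - 4)*(c^3 - 3*c^2 - 16*c + 48) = (c - 4)*(c + 4)*(c^2 - 7*c + 12) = (c - 4)*(c - 3)*(c + 4)*(c - 4)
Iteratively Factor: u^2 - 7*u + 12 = (u - 4)*(u - 3)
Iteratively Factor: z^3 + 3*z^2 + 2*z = (z + 1)*(z^2 + 2*z) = (z + 1)*(z + 2)*(z)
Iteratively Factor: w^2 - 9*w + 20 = (w - 5)*(w - 4)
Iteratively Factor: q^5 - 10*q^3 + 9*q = (q + 1)*(q^4 - q^3 - 9*q^2 + 9*q) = (q - 3)*(q + 1)*(q^3 + 2*q^2 - 3*q) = q*(q - 3)*(q + 1)*(q^2 + 2*q - 3) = q*(q - 3)*(q + 1)*(q + 3)*(q - 1)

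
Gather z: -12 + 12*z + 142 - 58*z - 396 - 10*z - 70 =-56*z - 336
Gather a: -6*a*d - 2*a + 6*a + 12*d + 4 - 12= a*(4 - 6*d) + 12*d - 8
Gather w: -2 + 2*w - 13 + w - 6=3*w - 21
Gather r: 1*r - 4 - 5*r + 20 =16 - 4*r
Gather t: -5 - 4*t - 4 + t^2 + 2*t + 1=t^2 - 2*t - 8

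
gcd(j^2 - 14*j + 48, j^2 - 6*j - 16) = j - 8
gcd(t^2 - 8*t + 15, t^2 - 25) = t - 5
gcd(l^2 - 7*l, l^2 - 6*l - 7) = l - 7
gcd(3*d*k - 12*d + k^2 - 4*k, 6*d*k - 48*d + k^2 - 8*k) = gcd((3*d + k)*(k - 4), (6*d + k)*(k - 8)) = 1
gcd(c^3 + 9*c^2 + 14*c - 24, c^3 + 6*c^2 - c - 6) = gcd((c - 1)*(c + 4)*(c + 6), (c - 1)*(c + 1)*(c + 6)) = c^2 + 5*c - 6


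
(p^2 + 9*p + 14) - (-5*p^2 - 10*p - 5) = 6*p^2 + 19*p + 19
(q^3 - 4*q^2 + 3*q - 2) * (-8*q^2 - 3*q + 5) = -8*q^5 + 29*q^4 - 7*q^3 - 13*q^2 + 21*q - 10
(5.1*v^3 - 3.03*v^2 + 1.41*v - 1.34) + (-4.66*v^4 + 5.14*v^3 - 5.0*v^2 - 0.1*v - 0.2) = -4.66*v^4 + 10.24*v^3 - 8.03*v^2 + 1.31*v - 1.54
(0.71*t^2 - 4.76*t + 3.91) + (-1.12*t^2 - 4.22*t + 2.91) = -0.41*t^2 - 8.98*t + 6.82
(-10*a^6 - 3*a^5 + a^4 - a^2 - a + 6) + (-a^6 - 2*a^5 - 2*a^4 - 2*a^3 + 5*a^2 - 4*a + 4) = -11*a^6 - 5*a^5 - a^4 - 2*a^3 + 4*a^2 - 5*a + 10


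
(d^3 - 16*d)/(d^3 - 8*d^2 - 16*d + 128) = d/(d - 8)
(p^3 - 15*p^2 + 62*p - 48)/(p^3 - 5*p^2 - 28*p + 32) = (p - 6)/(p + 4)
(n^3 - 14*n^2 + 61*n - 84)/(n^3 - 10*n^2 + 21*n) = (n - 4)/n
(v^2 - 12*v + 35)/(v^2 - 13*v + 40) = (v - 7)/(v - 8)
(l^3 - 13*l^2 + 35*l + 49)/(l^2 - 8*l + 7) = (l^2 - 6*l - 7)/(l - 1)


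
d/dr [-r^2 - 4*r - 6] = -2*r - 4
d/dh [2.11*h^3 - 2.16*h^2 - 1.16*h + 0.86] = 6.33*h^2 - 4.32*h - 1.16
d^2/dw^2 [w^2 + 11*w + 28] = 2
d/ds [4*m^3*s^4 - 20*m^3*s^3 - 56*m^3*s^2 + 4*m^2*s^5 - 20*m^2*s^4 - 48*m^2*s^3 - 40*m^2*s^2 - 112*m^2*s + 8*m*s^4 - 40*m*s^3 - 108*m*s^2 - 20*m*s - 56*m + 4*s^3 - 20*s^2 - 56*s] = 16*m^3*s^3 - 60*m^3*s^2 - 112*m^3*s + 20*m^2*s^4 - 80*m^2*s^3 - 144*m^2*s^2 - 80*m^2*s - 112*m^2 + 32*m*s^3 - 120*m*s^2 - 216*m*s - 20*m + 12*s^2 - 40*s - 56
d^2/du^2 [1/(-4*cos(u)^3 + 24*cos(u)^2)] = 3*(6*tan(u)^4 + 100/cos(u)^2 + 31/cos(u)^3 - 11*cos(3*u)/cos(u)^4 - 150/cos(u)^4)/(8*(cos(u) - 6)^3)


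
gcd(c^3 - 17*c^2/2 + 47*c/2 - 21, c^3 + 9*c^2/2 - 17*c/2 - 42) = c - 3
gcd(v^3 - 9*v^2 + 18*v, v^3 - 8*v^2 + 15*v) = v^2 - 3*v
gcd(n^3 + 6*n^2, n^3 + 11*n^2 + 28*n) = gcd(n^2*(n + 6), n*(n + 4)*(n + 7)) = n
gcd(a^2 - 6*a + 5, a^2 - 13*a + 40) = a - 5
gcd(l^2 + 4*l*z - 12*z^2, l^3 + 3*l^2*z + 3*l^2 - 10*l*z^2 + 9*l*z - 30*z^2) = -l + 2*z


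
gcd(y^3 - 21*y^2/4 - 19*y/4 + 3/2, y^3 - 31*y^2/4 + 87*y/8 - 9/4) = y^2 - 25*y/4 + 3/2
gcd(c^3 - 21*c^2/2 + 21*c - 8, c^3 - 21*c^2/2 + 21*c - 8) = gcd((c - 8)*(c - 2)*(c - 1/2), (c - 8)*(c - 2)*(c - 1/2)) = c^3 - 21*c^2/2 + 21*c - 8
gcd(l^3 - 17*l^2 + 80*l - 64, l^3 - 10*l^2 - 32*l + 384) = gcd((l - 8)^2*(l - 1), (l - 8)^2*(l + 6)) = l^2 - 16*l + 64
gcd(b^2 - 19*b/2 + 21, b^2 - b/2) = 1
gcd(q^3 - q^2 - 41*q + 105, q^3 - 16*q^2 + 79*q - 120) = q^2 - 8*q + 15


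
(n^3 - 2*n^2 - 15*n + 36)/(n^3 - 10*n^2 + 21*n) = (n^2 + n - 12)/(n*(n - 7))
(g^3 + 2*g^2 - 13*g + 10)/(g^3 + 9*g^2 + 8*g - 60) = (g - 1)/(g + 6)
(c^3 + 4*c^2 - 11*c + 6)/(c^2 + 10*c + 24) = (c^2 - 2*c + 1)/(c + 4)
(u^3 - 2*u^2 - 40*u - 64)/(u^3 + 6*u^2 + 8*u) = (u - 8)/u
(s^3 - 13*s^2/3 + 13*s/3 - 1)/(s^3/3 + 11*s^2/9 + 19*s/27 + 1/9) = 9*(3*s^3 - 13*s^2 + 13*s - 3)/(9*s^3 + 33*s^2 + 19*s + 3)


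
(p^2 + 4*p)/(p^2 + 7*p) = (p + 4)/(p + 7)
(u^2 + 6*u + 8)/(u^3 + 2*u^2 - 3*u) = (u^2 + 6*u + 8)/(u*(u^2 + 2*u - 3))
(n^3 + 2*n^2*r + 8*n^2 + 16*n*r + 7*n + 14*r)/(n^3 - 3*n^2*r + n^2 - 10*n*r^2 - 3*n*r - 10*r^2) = (-n - 7)/(-n + 5*r)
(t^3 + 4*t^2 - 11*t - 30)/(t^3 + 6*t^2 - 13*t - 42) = (t + 5)/(t + 7)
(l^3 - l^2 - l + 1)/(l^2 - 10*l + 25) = (l^3 - l^2 - l + 1)/(l^2 - 10*l + 25)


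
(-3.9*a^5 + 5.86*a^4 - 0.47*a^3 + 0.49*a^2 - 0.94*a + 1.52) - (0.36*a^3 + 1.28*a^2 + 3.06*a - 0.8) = -3.9*a^5 + 5.86*a^4 - 0.83*a^3 - 0.79*a^2 - 4.0*a + 2.32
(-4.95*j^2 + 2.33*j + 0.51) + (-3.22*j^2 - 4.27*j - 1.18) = -8.17*j^2 - 1.94*j - 0.67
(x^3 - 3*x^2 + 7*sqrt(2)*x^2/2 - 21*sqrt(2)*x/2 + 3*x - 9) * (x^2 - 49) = x^5 - 3*x^4 + 7*sqrt(2)*x^4/2 - 46*x^3 - 21*sqrt(2)*x^3/2 - 343*sqrt(2)*x^2/2 + 138*x^2 - 147*x + 1029*sqrt(2)*x/2 + 441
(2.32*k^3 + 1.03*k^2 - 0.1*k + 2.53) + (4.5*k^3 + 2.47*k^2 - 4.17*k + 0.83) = 6.82*k^3 + 3.5*k^2 - 4.27*k + 3.36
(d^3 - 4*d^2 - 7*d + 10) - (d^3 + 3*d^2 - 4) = -7*d^2 - 7*d + 14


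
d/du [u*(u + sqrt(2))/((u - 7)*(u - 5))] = (-12*u^2 - sqrt(2)*u^2 + 70*u + 35*sqrt(2))/(u^4 - 24*u^3 + 214*u^2 - 840*u + 1225)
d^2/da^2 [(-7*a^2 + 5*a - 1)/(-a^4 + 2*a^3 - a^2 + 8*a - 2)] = 2*(21*a^8 - 72*a^7 + 111*a^6 + 231*a^5 - 561*a^4 + 395*a^3 - 123*a^2 + 18*a + 10)/(a^12 - 6*a^11 + 15*a^10 - 44*a^9 + 117*a^8 - 174*a^7 + 325*a^6 - 528*a^5 + 402*a^4 - 632*a^3 + 396*a^2 - 96*a + 8)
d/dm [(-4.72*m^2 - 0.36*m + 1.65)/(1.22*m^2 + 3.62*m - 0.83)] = (-16.6472*m^2 + 3.8092*m - 5.6742)/(1.4884*m^4 + 8.8328*m^3 + 11.0792*m^2 - 6.0092*m + 0.6889)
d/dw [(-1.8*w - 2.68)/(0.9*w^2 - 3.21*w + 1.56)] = (1.62*w^2 + 4.824*w - 11.4108)/(0.81*w^4 - 5.778*w^3 + 13.1121*w^2 - 10.0152*w + 2.4336)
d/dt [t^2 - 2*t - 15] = 2*t - 2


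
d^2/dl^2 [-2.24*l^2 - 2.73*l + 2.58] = -4.48000000000000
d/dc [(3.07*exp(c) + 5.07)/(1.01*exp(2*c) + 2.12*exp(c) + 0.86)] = (-(2.02*exp(c) + 2.12)*(3.07*exp(c) + 5.07) + 3.1007*exp(2*c) + 6.5084*exp(c) + 2.6402)*exp(c)/(1.01*exp(2*c) + 2.12*exp(c) + 0.86)^2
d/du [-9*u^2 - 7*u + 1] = -18*u - 7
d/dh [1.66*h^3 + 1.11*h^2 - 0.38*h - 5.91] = 4.98*h^2 + 2.22*h - 0.38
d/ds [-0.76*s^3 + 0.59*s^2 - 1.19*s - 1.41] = -2.28*s^2 + 1.18*s - 1.19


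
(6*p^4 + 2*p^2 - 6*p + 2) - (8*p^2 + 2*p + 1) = 6*p^4 - 6*p^2 - 8*p + 1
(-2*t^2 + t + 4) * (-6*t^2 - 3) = 12*t^4 - 6*t^3 - 18*t^2 - 3*t - 12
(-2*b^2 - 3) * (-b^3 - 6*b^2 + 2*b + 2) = 2*b^5 + 12*b^4 - b^3 + 14*b^2 - 6*b - 6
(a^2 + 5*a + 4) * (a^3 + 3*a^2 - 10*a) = a^5 + 8*a^4 + 9*a^3 - 38*a^2 - 40*a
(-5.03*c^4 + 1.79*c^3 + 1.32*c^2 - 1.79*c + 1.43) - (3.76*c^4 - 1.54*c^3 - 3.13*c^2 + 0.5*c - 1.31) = -8.79*c^4 + 3.33*c^3 + 4.45*c^2 - 2.29*c + 2.74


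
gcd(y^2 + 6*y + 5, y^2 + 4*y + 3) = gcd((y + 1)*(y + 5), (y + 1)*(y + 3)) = y + 1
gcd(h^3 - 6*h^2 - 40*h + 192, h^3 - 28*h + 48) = h^2 + 2*h - 24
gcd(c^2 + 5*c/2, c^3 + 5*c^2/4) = c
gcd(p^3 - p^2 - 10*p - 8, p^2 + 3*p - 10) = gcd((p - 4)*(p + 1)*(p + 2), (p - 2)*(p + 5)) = 1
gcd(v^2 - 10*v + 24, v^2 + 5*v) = 1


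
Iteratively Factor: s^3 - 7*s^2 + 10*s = (s - 2)*(s^2 - 5*s) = (s - 5)*(s - 2)*(s)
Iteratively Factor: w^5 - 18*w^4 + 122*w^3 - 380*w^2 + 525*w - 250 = (w - 1)*(w^4 - 17*w^3 + 105*w^2 - 275*w + 250) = (w - 5)*(w - 1)*(w^3 - 12*w^2 + 45*w - 50) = (w - 5)^2*(w - 1)*(w^2 - 7*w + 10) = (w - 5)^2*(w - 2)*(w - 1)*(w - 5)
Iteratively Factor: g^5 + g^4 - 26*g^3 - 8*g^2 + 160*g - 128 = (g - 2)*(g^4 + 3*g^3 - 20*g^2 - 48*g + 64) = (g - 2)*(g + 4)*(g^3 - g^2 - 16*g + 16) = (g - 2)*(g + 4)^2*(g^2 - 5*g + 4) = (g - 2)*(g - 1)*(g + 4)^2*(g - 4)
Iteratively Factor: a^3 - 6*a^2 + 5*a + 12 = (a - 4)*(a^2 - 2*a - 3) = (a - 4)*(a + 1)*(a - 3)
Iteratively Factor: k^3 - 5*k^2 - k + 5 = (k + 1)*(k^2 - 6*k + 5) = (k - 5)*(k + 1)*(k - 1)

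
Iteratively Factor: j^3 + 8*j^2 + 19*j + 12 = (j + 1)*(j^2 + 7*j + 12) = (j + 1)*(j + 3)*(j + 4)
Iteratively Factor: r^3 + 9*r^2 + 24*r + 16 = (r + 4)*(r^2 + 5*r + 4) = (r + 4)^2*(r + 1)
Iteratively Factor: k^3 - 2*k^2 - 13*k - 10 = (k - 5)*(k^2 + 3*k + 2) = (k - 5)*(k + 1)*(k + 2)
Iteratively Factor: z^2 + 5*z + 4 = (z + 4)*(z + 1)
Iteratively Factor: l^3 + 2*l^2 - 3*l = (l + 3)*(l^2 - l) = l*(l + 3)*(l - 1)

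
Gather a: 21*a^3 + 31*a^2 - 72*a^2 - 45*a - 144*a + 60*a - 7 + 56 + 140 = 21*a^3 - 41*a^2 - 129*a + 189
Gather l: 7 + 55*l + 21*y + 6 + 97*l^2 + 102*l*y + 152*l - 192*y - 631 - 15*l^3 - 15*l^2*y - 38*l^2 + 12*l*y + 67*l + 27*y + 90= -15*l^3 + l^2*(59 - 15*y) + l*(114*y + 274) - 144*y - 528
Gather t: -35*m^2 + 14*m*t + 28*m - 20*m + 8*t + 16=-35*m^2 + 8*m + t*(14*m + 8) + 16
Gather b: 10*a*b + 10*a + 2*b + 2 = 10*a + b*(10*a + 2) + 2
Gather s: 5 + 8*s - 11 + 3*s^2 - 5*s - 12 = 3*s^2 + 3*s - 18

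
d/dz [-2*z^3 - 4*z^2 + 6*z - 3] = -6*z^2 - 8*z + 6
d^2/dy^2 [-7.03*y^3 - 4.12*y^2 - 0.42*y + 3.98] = -42.18*y - 8.24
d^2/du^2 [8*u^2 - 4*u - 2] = 16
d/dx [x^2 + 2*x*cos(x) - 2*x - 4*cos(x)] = -2*x*sin(x) + 2*x + 4*sin(x) + 2*cos(x) - 2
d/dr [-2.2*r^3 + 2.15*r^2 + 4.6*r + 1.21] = -6.6*r^2 + 4.3*r + 4.6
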